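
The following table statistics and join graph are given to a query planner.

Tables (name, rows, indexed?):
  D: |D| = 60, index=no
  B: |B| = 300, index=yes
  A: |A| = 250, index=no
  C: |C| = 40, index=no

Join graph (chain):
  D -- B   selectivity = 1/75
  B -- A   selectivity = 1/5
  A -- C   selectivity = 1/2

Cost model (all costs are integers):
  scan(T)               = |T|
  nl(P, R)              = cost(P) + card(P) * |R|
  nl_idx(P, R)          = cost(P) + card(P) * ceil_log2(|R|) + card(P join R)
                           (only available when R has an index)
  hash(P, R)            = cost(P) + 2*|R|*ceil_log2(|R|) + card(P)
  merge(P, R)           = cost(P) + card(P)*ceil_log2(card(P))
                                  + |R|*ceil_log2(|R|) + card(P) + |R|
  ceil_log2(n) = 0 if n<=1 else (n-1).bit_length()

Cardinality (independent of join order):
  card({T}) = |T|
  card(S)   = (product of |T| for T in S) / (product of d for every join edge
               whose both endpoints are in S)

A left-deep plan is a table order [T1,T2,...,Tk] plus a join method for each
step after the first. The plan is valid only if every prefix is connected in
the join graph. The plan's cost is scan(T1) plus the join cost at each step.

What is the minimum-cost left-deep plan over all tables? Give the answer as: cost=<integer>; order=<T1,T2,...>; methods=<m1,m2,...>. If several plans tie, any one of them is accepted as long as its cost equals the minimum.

cost=17560; order=D,B,A,C; methods=nl_idx,hash,hash

Selinger DP (subsets sized 1..n):
  {D}: scan cost=60, card=60
  {B}: scan cost=300, card=300
  {A}: scan cost=250, card=250
  {C}: scan cost=40, card=40
  {BD}: card=240; try (B,nl_idx)→840, (D,hash)→1320, (B,merge)→3480, (D,merge)→3720, (B,hash)→5520, (B,nl)→18060 …(+1); best=840 via (B,nl_idx)
  {AB}: card=15000; try (A,hash)→4600, (B,merge)→5500, (A,merge)→5550, (B,hash)→5900, (B,nl_idx)→17500, (B,nl)→75250 …(+1); best=4600 via (A,hash)
  {AC}: card=5000; try (C,hash)→980, (A,merge)→2570, (C,merge)→2780, (A,hash)→4080, (A,nl)→10040, (C,nl)→10250; best=980 via (C,hash)
  {ABD}: card=12000; try (A,hash)→5080, (A,merge)→5250, (D,hash)→20320, (A,nl)→60840, (D,merge)→230020, (D,nl)→904600; best=5080 via (A,hash)
  {ABC}: card=300000; try (B,hash)→11380, (C,hash)→20080, (B,merge)→73980, (C,merge)→229880, (B,nl_idx)→345980, (C,nl)→604600 …(+1); best=11380 via (B,hash)
  {ABCD}: card=240000; try (C,hash)→17560, (C,merge)→185360, (D,hash)→312100, (C,nl)→485080, (D,merge)→6011800, (D,nl)→18011380; best=17560 via (C,hash)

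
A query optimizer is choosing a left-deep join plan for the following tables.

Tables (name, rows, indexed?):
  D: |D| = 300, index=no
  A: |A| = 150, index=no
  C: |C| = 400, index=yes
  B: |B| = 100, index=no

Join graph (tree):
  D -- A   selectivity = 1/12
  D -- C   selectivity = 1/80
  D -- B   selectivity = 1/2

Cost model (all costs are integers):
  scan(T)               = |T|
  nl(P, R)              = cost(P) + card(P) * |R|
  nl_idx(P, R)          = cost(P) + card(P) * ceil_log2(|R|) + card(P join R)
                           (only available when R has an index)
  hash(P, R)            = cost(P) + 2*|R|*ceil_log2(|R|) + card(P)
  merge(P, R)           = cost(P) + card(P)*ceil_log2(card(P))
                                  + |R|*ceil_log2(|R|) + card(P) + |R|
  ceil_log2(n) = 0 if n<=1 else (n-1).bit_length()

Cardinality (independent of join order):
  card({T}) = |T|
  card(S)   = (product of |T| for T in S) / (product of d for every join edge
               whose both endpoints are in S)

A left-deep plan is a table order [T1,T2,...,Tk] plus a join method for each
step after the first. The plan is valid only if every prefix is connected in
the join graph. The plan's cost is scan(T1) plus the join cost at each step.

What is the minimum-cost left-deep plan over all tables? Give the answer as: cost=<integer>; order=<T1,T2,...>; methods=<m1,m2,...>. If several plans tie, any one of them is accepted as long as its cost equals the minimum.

Selinger DP (subsets sized 1..n):
  {D}: scan cost=300, card=300
  {A}: scan cost=150, card=150
  {C}: scan cost=400, card=400
  {B}: scan cost=100, card=100
  {AD}: card=3750; try (A,hash)→3000, (D,merge)→4500, (A,merge)→4650, (D,hash)→5700, (D,nl)→45150, (A,nl)→45300; best=3000 via (A,hash)
  {CD}: card=1500; try (C,nl_idx)→4500, (D,hash)→6200, (C,merge)→7300, (D,merge)→7400, (C,hash)→7800, (C,nl)→120300 …(+1); best=4500 via (C,nl_idx)
  {BD}: card=15000; try (B,hash)→2000, (D,merge)→3900, (B,merge)→4100, (D,hash)→5600, (D,nl)→30100, (B,nl)→30300; best=2000 via (B,hash)
  {ACD}: card=18750; try (A,hash)→8400, (C,hash)→13950, (A,merge)→23850, (C,nl_idx)→55500, (C,merge)→55750, (A,nl)→229500 …(+1); best=8400 via (A,hash)
  {ABD}: card=187500; try (B,hash)→8150, (A,hash)→19400, (B,merge)→52550, (A,merge)→228350, (B,nl)→378000, (A,nl)→2252000; best=8150 via (B,hash)
  {BCD}: card=75000; try (B,hash)→7400, (B,merge)→23300, (C,hash)→24200, (B,nl)→154500, (C,nl_idx)→212000, (C,merge)→231000 …(+1); best=7400 via (B,hash)
  {ABCD}: card=937500; try (B,hash)→28550, (A,hash)→84800, (C,hash)→202850, (B,merge)→309200, (A,merge)→1358750, (B,nl)→1883400 …(+4); best=28550 via (B,hash)

cost=28550; order=D,C,A,B; methods=nl_idx,hash,hash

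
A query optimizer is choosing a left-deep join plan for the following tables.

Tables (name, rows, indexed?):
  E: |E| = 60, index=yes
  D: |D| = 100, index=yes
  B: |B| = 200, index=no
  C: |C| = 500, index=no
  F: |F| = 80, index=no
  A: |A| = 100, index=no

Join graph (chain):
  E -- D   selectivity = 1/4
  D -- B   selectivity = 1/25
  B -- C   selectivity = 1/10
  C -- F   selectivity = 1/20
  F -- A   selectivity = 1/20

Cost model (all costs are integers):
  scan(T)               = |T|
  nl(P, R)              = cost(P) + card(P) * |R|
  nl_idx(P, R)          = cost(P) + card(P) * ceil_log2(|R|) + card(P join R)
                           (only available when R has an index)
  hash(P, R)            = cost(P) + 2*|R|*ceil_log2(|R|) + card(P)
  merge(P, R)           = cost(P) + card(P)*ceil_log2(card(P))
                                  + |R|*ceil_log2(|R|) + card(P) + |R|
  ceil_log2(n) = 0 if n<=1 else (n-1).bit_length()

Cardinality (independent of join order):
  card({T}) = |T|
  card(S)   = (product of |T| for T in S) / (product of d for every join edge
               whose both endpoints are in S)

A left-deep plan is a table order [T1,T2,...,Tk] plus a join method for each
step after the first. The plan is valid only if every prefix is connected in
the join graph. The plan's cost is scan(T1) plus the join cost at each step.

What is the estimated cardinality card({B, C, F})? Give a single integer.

40000

Tables in S: B(200), C(500), F(80)
Edges inside S: B-C(d=10), C-F(d=20)
numerator = 200 * 500 * 80 = 8000000
denominator = 10 * 20 = 200
card(S) = 8000000 / 200 = 40000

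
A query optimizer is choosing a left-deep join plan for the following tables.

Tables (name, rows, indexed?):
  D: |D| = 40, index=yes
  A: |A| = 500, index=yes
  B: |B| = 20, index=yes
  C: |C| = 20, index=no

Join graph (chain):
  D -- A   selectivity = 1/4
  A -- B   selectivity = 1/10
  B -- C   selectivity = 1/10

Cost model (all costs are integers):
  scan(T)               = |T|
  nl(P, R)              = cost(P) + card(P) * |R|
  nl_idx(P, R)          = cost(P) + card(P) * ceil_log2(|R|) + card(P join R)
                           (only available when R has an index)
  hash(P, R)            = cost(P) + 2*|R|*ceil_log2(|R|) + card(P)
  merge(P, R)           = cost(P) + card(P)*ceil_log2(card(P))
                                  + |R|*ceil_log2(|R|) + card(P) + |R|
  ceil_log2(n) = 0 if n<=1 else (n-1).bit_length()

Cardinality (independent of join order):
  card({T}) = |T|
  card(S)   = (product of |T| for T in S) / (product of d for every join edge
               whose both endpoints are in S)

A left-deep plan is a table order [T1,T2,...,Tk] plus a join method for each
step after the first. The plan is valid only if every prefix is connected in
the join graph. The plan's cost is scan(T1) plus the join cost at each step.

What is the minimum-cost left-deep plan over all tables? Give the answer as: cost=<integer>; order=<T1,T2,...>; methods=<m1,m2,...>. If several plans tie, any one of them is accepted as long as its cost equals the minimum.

cost=4880; order=A,B,C,D; methods=hash,hash,hash

Selinger DP (subsets sized 1..n):
  {D}: scan cost=40, card=40
  {A}: scan cost=500, card=500
  {B}: scan cost=20, card=20
  {C}: scan cost=20, card=20
  {AD}: card=5000; try (D,hash)→1480, (A,merge)→5320, (A,nl_idx)→5400, (D,merge)→5780, (D,nl_idx)→8500, (A,hash)→9080 …(+2); best=1480 via (D,hash)
  {AB}: card=1000; try (B,hash)→1200, (A,nl_idx)→1200, (B,nl_idx)→4000, (A,merge)→5140, (B,merge)→5620, (A,hash)→9040 …(+2); best=1200 via (B,hash)
  {BC}: card=40; try (B,nl_idx)→160, (C,hash)→240, (B,hash)→240, (C,merge)→260, (B,merge)→260, (C,nl)→420 …(+1); best=160 via (B,nl_idx)
  {ABD}: card=10000; try (D,hash)→2680, (B,hash)→6680, (D,merge)→12480, (D,nl_idx)→17200, (B,nl_idx)→36480, (D,nl)→41200 …(+2); best=2680 via (D,hash)
  {ABC}: card=2000; try (C,hash)→2400, (A,nl_idx)→2520, (A,merge)→5440, (A,hash)→9200, (C,merge)→12320, (A,nl)→20160 …(+1); best=2400 via (C,hash)
  {ABCD}: card=20000; try (D,hash)→4880, (C,hash)→12880, (D,merge)→26680, (D,nl_idx)→34400, (D,nl)→82400, (C,merge)→152800 …(+1); best=4880 via (D,hash)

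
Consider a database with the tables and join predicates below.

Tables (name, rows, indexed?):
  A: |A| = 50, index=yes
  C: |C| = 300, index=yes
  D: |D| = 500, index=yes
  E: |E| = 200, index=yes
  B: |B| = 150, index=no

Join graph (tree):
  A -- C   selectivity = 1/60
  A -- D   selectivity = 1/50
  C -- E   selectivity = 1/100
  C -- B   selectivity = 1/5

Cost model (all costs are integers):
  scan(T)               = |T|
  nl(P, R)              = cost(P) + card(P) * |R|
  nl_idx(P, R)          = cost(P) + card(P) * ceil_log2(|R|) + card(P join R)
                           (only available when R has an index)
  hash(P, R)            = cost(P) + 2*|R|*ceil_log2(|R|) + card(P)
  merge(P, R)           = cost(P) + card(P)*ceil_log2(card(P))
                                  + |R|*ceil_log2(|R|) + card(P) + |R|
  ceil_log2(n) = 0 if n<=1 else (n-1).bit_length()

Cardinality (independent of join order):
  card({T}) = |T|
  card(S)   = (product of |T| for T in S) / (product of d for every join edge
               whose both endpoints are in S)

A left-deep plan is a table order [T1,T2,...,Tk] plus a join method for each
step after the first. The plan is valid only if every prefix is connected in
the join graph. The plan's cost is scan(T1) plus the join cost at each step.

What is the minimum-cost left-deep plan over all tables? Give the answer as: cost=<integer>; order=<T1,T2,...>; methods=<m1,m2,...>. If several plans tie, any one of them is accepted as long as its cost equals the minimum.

cost=18600; order=A,C,D,E,B; methods=nl_idx,nl_idx,hash,hash

Selinger DP (subsets sized 1..n):
  {A}: scan cost=50, card=50
  {C}: scan cost=300, card=300
  {D}: scan cost=500, card=500
  {E}: scan cost=200, card=200
  {B}: scan cost=150, card=150
  {AC}: card=250; try (C,nl_idx)→750, (A,hash)→1200, (A,nl_idx)→2350, (C,merge)→3400, (A,merge)→3650, (C,hash)→5500 …(+2); best=750 via (C,nl_idx)
  {AD}: card=500; try (D,nl_idx)→1000, (A,hash)→1600, (A,nl_idx)→4000, (D,merge)→5400, (A,merge)→5850, (D,hash)→9100 …(+2); best=1000 via (D,nl_idx)
  {CE}: card=600; try (C,nl_idx)→2600, (E,nl_idx)→3300, (E,hash)→3800, (C,merge)→5000, (E,merge)→5100, (C,hash)→5800 …(+2); best=2600 via (C,nl_idx)
  {BC}: card=9000; try (B,hash)→3000, (C,merge)→4500, (B,merge)→4650, (C,hash)→5700, (C,nl_idx)→10500, (C,nl)→45150 …(+1); best=3000 via (B,hash)
  {ACD}: card=2500; try (D,nl_idx)→5500, (C,hash)→6900, (D,merge)→8000, (C,nl_idx)→8000, (C,merge)→9000, (D,hash)→10000 …(+2); best=5500 via (D,nl_idx)
  {ACE}: card=500; try (E,nl_idx)→3250, (A,hash)→3800, (E,hash)→4200, (E,merge)→4800, (A,nl_idx)→6700, (A,merge)→9550 …(+2); best=3250 via (E,nl_idx)
  {ABC}: card=7500; try (B,hash)→3400, (B,merge)→4350, (A,hash)→12600, (B,nl)→38250, (A,nl_idx)→64500, (A,merge)→138350 …(+1); best=3400 via (B,hash)
  {BCE}: card=18000; try (B,hash)→5600, (B,merge)→10550, (E,hash)→15200, (B,nl)→92600, (E,nl_idx)→93000, (E,merge)→139800 …(+1); best=5600 via (B,hash)
  {ACDE}: card=5000; try (E,hash)→11200, (D,hash)→12750, (D,nl_idx)→12750, (D,merge)→13250, (E,nl_idx)→30500, (E,merge)→39800 …(+2); best=11200 via (E,hash)
  {ABCD}: card=75000; try (B,hash)→10400, (D,hash)→19900, (B,merge)→39350, (D,merge)→113400, (D,nl_idx)→145900, (B,nl)→380500 …(+1); best=10400 via (B,hash)
  {ABCE}: card=15000; try (B,hash)→6150, (B,merge)→9600, (E,hash)→14100, (A,hash)→24200, (B,nl)→78250, (E,nl_idx)→78400 …(+5); best=6150 via (B,hash)
  {ABCDE}: card=150000; try (B,hash)→18600, (D,hash)→30150, (B,merge)→82550, (E,hash)→88600, (D,merge)→236150, (D,nl_idx)→291150 …(+5); best=18600 via (B,hash)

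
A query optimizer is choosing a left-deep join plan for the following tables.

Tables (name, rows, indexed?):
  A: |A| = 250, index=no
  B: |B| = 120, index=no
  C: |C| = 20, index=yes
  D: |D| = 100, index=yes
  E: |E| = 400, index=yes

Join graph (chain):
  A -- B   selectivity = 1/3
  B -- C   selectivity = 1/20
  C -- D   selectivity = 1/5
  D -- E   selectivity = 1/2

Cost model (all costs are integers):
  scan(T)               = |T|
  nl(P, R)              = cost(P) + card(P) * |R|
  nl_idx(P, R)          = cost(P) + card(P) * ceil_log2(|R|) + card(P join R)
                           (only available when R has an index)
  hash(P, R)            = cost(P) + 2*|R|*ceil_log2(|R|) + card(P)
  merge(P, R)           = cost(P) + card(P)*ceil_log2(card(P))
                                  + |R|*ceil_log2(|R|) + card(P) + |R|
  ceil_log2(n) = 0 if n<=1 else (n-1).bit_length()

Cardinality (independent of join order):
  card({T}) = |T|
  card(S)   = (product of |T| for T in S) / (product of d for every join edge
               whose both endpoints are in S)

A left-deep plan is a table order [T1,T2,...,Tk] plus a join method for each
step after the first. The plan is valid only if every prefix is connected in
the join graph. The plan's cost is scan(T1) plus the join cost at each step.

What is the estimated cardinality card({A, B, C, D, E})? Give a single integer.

40000000

Tables in S: A(250), B(120), C(20), D(100), E(400)
Edges inside S: A-B(d=3), B-C(d=20), C-D(d=5), D-E(d=2)
numerator = 250 * 120 * 20 * 100 * 400 = 24000000000
denominator = 3 * 20 * 5 * 2 = 600
card(S) = 24000000000 / 600 = 40000000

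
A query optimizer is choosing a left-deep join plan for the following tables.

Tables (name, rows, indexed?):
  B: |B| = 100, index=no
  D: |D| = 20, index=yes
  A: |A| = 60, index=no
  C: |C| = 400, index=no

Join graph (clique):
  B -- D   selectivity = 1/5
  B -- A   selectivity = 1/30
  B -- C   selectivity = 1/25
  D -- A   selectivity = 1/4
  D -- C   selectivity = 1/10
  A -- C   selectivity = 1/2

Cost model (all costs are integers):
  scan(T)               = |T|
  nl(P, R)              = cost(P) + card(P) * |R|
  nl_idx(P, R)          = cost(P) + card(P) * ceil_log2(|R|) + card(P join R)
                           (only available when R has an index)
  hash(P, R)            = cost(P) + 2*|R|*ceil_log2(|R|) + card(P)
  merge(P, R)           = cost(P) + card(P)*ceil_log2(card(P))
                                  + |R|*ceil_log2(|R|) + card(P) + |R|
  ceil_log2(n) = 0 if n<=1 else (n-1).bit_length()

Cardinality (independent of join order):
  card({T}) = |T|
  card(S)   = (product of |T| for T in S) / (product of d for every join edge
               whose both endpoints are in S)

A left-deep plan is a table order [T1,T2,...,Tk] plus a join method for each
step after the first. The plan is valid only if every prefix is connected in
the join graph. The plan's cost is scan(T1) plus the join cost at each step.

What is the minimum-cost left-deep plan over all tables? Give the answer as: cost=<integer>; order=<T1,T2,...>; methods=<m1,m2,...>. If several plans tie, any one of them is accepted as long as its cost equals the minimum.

Selinger DP (subsets sized 1..n):
  {B}: scan cost=100, card=100
  {D}: scan cost=20, card=20
  {A}: scan cost=60, card=60
  {C}: scan cost=400, card=400
  {BD}: card=400; try (D,hash)→400, (B,merge)→940, (D,nl_idx)→1000, (D,merge)→1020, (B,hash)→1440, (B,nl)→2020 …(+1); best=400 via (D,hash)
  {AB}: card=200; try (A,hash)→920, (B,merge)→1280, (A,merge)→1320, (B,hash)→1520, (B,nl)→6060, (A,nl)→6100; best=920 via (A,hash)
  {BC}: card=1600; try (B,hash)→2200, (C,merge)→4900, (B,merge)→5200, (C,hash)→7400, (C,nl)→40100, (B,nl)→40400; best=2200 via (B,hash)
  {AD}: card=300; try (D,hash)→320, (A,merge)→560, (D,merge)→600, (D,nl_idx)→660, (A,hash)→760, (A,nl)→1220 …(+1); best=320 via (D,hash)
  {CD}: card=800; try (D,hash)→1000, (D,nl_idx)→3200, (C,merge)→4140, (D,merge)→4520, (C,hash)→7240, (C,nl)→8020 …(+1); best=1000 via (D,hash)
  {AC}: card=12000; try (A,hash)→1520, (C,merge)→4480, (A,merge)→4820, (C,hash)→7320, (C,nl)→24060, (A,nl)→24400; best=1520 via (A,hash)
  {ABD}: card=200; try (D,hash)→1320, (A,hash)→1520, (B,hash)→2020, (D,nl_idx)→2120, (D,merge)→2840, (B,merge)→4120 …(+4); best=1320 via (D,hash)
  {BCD}: card=640; try (B,hash)→3200, (D,hash)→4000, (C,hash)→8000, (C,merge)→8400, (B,merge)→10600, (D,nl_idx)→10840 …(+4); best=3200 via (B,hash)
  {ABC}: card=1600; try (A,hash)→4520, (C,merge)→6720, (C,hash)→8320, (B,hash)→14920, (A,merge)→21820, (C,nl)→80920 …(+3); best=4520 via (A,hash)
  {ACD}: card=6000; try (A,hash)→2520, (C,merge)→7320, (C,hash)→7820, (A,merge)→10220, (D,hash)→13720, (A,nl)→49000 …(+4); best=2520 via (A,hash)
  {ABCD}: card=160; try (A,hash)→4560, (D,hash)→6320, (C,merge)→7120, (C,hash)→8720, (B,hash)→9920, (A,merge)→10660 …(+7); best=4560 via (A,hash)

cost=4560; order=C,D,B,A; methods=hash,hash,hash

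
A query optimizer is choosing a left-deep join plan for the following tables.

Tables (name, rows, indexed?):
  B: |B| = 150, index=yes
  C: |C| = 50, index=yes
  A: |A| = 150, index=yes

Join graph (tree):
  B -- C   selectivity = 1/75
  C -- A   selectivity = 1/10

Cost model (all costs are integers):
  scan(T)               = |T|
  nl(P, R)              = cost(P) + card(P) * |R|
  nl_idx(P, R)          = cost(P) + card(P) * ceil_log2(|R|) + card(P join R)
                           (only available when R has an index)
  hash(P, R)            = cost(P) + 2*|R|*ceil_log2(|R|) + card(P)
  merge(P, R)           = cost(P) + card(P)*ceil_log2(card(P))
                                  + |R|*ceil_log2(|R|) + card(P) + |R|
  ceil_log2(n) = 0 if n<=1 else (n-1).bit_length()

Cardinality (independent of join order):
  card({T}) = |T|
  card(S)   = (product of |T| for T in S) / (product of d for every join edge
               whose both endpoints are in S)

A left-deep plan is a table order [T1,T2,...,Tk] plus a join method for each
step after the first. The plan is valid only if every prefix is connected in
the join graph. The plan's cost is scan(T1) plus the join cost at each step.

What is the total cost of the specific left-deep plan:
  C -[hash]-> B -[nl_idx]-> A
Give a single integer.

4800

step 1: scan C: cost=50, card=50
step 2: join B via hash
    card(P join B) = 50*150/(75) = 100
    cost = 50 + 2*150*8 + 50 = 2500
step 3: join A via nl_idx
    card(P join A) = 100*150/(10) = 1500
    cost = 2500 + 100*8 + 1500 = 4800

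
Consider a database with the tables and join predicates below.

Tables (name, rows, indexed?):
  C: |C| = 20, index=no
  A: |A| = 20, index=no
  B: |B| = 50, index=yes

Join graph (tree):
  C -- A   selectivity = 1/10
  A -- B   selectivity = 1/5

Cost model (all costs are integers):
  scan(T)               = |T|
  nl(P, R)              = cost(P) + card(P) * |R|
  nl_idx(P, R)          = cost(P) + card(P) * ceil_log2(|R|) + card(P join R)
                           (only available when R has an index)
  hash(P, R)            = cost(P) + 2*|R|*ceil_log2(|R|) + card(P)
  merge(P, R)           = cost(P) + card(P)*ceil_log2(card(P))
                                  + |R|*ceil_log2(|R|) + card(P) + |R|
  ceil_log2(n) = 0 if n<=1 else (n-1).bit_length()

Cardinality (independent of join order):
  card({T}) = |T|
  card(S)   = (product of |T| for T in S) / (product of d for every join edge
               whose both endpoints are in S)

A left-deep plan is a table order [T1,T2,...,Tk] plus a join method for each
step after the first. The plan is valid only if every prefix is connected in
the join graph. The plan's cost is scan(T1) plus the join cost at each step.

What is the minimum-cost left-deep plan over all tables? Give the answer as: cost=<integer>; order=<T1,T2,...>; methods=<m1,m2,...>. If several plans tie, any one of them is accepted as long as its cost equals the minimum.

cost=700; order=B,A,C; methods=hash,hash

Selinger DP (subsets sized 1..n):
  {C}: scan cost=20, card=20
  {A}: scan cost=20, card=20
  {B}: scan cost=50, card=50
  {AC}: card=40; try (C,hash)→240, (A,hash)→240, (C,merge)→260, (A,merge)→260, (C,nl)→420, (A,nl)→420; best=240 via (C,hash)
  {AB}: card=200; try (A,hash)→300, (B,nl_idx)→340, (B,merge)→490, (A,merge)→520, (B,hash)→640, (B,nl)→1020 …(+1); best=300 via (A,hash)
  {ABC}: card=400; try (C,hash)→700, (B,merge)→870, (B,hash)→880, (B,nl_idx)→880, (C,merge)→2220, (B,nl)→2240 …(+1); best=700 via (C,hash)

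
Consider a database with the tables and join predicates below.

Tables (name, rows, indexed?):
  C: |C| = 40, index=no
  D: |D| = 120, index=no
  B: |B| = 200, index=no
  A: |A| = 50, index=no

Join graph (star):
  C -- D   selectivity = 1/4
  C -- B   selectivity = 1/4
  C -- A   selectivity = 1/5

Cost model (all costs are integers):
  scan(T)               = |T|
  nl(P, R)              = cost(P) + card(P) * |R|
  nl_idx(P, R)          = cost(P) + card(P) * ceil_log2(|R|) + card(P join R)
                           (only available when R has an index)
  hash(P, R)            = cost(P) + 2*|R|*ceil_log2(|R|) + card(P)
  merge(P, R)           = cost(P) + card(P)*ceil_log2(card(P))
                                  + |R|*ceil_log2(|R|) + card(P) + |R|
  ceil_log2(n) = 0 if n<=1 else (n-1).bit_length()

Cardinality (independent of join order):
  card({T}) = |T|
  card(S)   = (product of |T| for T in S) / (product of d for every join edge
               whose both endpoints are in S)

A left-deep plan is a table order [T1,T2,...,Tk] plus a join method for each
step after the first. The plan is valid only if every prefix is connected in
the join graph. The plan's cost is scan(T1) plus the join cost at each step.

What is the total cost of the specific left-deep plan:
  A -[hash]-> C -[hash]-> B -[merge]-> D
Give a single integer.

step 1: scan A: cost=50, card=50
step 2: join C via hash
    card(P join C) = 50*40/(5) = 400
    cost = 50 + 2*40*6 + 50 = 580
step 3: join B via hash
    card(P join B) = 400*200/(4) = 20000
    cost = 580 + 2*200*8 + 400 = 4180
step 4: join D via merge
    card(P join D) = 20000*120/(4) = 600000
    cost = 4180 + 20000*15 + 120*7 + 20000 + 120 = 325140

325140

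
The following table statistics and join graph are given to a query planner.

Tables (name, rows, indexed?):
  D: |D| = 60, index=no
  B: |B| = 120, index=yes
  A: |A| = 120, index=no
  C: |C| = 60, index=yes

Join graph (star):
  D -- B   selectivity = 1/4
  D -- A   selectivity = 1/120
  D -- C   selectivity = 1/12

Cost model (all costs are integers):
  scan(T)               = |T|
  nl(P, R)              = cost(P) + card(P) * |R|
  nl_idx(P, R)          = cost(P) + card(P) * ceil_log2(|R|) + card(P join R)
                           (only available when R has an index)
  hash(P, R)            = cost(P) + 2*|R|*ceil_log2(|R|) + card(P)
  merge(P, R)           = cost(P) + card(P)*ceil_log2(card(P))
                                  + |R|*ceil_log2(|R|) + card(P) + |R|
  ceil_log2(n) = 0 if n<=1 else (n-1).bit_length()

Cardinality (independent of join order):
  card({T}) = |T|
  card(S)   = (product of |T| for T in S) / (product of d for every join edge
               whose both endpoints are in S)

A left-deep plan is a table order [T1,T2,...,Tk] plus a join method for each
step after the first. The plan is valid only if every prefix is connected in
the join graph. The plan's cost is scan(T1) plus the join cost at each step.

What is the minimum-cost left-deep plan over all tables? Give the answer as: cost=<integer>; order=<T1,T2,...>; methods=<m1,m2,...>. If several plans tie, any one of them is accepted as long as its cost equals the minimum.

cost=3600; order=A,D,C,B; methods=hash,nl_idx,hash

Selinger DP (subsets sized 1..n):
  {D}: scan cost=60, card=60
  {B}: scan cost=120, card=120
  {A}: scan cost=120, card=120
  {C}: scan cost=60, card=60
  {BD}: card=1800; try (D,hash)→960, (B,merge)→1440, (D,merge)→1500, (B,hash)→1800, (B,nl_idx)→2280, (B,nl)→7260 …(+1); best=960 via (D,hash)
  {AD}: card=60; try (D,hash)→960, (A,merge)→1440, (D,merge)→1500, (A,hash)→1800, (A,nl)→7260, (D,nl)→7320; best=960 via (D,hash)
  {CD}: card=300; try (C,nl_idx)→720, (D,hash)→840, (C,hash)→840, (D,merge)→900, (C,merge)→900, (D,nl)→3660 …(+1); best=720 via (C,nl_idx)
  {ABD}: card=1800; try (B,merge)→2340, (B,hash)→2700, (B,nl_idx)→3180, (A,hash)→4440, (B,nl)→8160, (A,merge)→23520 …(+1); best=2340 via (B,merge)
  {BCD}: card=9000; try (B,hash)→2700, (C,hash)→3480, (B,merge)→4680, (B,nl_idx)→11820, (C,nl_idx)→20760, (C,merge)→22980 …(+2); best=2700 via (B,hash)
  {ACD}: card=300; try (C,nl_idx)→1620, (C,hash)→1740, (C,merge)→1800, (A,hash)→2700, (C,nl)→4560, (A,merge)→4680 …(+1); best=1620 via (C,nl_idx)
  {ABCD}: card=9000; try (B,hash)→3600, (C,hash)→4860, (B,merge)→5580, (B,nl_idx)→12720, (A,hash)→13380, (C,nl_idx)→22140 …(+5); best=3600 via (B,hash)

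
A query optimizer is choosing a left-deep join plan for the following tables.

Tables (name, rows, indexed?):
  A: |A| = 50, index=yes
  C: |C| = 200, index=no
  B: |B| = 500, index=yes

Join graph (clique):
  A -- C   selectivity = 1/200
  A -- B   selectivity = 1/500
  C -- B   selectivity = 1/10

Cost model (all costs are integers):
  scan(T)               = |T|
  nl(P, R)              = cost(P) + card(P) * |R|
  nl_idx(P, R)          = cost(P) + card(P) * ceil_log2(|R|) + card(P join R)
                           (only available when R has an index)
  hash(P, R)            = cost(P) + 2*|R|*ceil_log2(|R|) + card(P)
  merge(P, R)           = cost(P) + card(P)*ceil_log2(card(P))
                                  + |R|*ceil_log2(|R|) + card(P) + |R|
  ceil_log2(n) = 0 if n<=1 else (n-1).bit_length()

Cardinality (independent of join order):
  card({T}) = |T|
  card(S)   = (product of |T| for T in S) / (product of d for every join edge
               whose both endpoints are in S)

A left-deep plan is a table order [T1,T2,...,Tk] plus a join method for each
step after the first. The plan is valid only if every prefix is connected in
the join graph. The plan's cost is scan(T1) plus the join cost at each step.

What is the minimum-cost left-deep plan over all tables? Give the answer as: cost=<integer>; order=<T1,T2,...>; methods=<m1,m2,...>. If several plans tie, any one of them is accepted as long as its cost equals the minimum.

Selinger DP (subsets sized 1..n):
  {A}: scan cost=50, card=50
  {C}: scan cost=200, card=200
  {B}: scan cost=500, card=500
  {AC}: card=50; try (A,hash)→1000, (A,nl_idx)→1450, (C,merge)→2200, (A,merge)→2350, (C,hash)→3300, (C,nl)→10050 …(+1); best=1000 via (A,hash)
  {AB}: card=50; try (B,nl_idx)→550, (A,hash)→1600, (A,nl_idx)→3550, (B,merge)→5400, (A,merge)→5850, (B,hash)→9100 …(+2); best=550 via (B,nl_idx)
  {BC}: card=10000; try (C,hash)→4200, (B,merge)→7000, (C,merge)→7300, (B,hash)→9400, (B,nl_idx)→12000, (B,nl)→100200 …(+1); best=4200 via (C,hash)
  {ABC}: card=5; try (B,nl_idx)→1455, (C,merge)→2700, (C,hash)→3800, (B,merge)→6350, (B,hash)→10050, (C,nl)→10550 …(+5); best=1455 via (B,nl_idx)

cost=1455; order=C,A,B; methods=hash,nl_idx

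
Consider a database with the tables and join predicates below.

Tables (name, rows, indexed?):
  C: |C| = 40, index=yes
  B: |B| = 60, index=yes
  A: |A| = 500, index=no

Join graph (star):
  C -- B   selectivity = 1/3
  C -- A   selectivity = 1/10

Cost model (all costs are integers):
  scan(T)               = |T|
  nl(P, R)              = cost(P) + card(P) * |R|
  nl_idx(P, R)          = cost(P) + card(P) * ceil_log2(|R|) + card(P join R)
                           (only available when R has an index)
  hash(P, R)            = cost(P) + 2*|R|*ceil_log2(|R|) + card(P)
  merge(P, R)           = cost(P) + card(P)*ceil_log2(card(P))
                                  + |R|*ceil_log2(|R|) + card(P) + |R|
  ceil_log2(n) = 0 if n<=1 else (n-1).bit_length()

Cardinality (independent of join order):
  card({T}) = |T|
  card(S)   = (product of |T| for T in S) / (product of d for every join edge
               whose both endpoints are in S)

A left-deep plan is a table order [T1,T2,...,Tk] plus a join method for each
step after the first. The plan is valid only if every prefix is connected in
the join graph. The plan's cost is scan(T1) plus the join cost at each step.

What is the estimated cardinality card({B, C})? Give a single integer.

Tables in S: B(60), C(40)
Edges inside S: C-B(d=3)
numerator = 60 * 40 = 2400
denominator = 3 = 3
card(S) = 2400 / 3 = 800

800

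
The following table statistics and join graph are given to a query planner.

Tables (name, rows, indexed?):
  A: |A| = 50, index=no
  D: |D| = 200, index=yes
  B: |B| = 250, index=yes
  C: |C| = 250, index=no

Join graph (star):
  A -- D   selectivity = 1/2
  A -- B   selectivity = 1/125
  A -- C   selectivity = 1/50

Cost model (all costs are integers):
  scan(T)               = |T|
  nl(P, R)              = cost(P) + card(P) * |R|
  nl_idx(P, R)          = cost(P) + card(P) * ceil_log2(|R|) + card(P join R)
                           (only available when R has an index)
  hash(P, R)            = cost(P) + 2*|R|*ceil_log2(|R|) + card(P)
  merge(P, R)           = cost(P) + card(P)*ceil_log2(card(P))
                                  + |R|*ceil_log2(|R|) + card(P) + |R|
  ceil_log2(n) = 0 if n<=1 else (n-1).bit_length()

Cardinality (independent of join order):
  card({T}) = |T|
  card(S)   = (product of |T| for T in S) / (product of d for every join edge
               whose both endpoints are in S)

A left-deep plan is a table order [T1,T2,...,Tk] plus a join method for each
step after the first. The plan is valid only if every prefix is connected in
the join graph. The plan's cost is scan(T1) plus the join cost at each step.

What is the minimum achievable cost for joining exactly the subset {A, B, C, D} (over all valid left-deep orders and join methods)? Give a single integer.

Selinger DP over subsets of {A,B,C,D}:
  {A}: scan cost=50, card=50
  {D}: scan cost=200, card=200
  {B}: scan cost=250, card=250
  {C}: scan cost=250, card=250
  {AD}: card=5000; try (A,hash)→1000, (D,merge)→2200, (A,merge)→2350, (D,hash)→3300, (D,nl_idx)→5450, (D,nl)→10050 …(+1); best=1000 via (A,hash)
  {AB}: card=100; try (B,nl_idx)→550, (A,hash)→1100, (B,merge)→2650, (A,merge)→2850, (B,hash)→4100, (B,nl)→12550 …(+1); best=550 via (B,nl_idx)
  {AC}: card=250; try (A,hash)→1100, (C,merge)→2650, (A,merge)→2850, (C,hash)→4100, (C,nl)→12550, (A,nl)→12750; best=1100 via (A,hash)
  {ABD}: card=10000; try (D,merge)→3150, (D,hash)→3850, (B,hash)→10000, (D,nl_idx)→11350, (D,nl)→20550, (B,nl_idx)→51000 …(+2); best=3150 via (D,merge)
  {ACD}: card=25000; try (D,hash)→4550, (D,merge)→5150, (C,hash)→10000, (D,nl_idx)→28100, (D,nl)→51100, (C,merge)→73250 …(+1); best=4550 via (D,hash)
  {ABC}: card=500; try (C,merge)→3600, (B,nl_idx)→3600, (C,hash)→4650, (B,hash)→5350, (B,merge)→5600, (C,nl)→25550 …(+1); best=3600 via (C,merge)
  {ABCD}: card=50000; try (D,hash)→7300, (D,merge)→10400, (C,hash)→17150, (B,hash)→33550, (D,nl_idx)→57600, (D,nl)→103600 …(+5); best=7300 via (D,hash)

7300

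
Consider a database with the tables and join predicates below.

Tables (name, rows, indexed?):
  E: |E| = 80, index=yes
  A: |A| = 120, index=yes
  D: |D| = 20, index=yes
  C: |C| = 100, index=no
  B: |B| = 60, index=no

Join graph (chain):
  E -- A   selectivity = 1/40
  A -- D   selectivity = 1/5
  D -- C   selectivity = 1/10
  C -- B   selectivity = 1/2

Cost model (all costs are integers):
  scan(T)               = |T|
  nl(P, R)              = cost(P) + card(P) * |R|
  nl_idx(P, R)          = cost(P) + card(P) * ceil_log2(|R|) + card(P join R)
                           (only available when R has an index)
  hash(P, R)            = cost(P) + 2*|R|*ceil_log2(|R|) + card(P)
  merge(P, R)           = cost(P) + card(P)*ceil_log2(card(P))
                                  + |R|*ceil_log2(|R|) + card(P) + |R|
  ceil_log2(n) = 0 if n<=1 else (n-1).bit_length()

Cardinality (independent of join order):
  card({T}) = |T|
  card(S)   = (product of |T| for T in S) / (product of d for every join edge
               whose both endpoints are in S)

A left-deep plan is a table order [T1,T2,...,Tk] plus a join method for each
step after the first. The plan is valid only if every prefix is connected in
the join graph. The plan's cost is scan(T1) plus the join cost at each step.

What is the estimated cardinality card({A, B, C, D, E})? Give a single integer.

Tables in S: A(120), B(60), C(100), D(20), E(80)
Edges inside S: E-A(d=40), A-D(d=5), D-C(d=10), C-B(d=2)
numerator = 120 * 60 * 100 * 20 * 80 = 1152000000
denominator = 40 * 5 * 10 * 2 = 4000
card(S) = 1152000000 / 4000 = 288000

288000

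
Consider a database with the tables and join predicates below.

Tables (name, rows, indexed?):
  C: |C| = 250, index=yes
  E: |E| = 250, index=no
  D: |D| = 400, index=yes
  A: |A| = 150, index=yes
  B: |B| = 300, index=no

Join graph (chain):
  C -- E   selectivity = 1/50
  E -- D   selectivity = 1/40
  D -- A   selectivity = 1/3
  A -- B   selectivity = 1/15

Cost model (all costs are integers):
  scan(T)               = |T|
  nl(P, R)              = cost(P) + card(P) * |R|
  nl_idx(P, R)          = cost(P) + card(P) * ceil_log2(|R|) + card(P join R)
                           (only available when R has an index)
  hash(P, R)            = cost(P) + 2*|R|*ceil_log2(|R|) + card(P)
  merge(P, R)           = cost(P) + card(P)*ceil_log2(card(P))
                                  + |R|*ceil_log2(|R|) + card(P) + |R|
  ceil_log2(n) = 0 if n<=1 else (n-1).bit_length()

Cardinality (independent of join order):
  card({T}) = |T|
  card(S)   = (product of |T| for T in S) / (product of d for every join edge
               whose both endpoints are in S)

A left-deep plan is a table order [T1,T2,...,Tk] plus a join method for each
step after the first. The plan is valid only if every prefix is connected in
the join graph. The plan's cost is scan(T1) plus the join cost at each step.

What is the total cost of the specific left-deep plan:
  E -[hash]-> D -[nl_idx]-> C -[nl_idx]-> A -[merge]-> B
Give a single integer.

step 1: scan E: cost=250, card=250
step 2: join D via hash
    card(P join D) = 250*400/(40) = 2500
    cost = 250 + 2*400*9 + 250 = 7700
step 3: join C via nl_idx
    card(P join C) = 2500*250/(50) = 12500
    cost = 7700 + 2500*8 + 12500 = 40200
step 4: join A via nl_idx
    card(P join A) = 12500*150/(3) = 625000
    cost = 40200 + 12500*8 + 625000 = 765200
step 5: join B via merge
    card(P join B) = 625000*300/(15) = 12500000
    cost = 765200 + 625000*20 + 300*9 + 625000 + 300 = 13893200

13893200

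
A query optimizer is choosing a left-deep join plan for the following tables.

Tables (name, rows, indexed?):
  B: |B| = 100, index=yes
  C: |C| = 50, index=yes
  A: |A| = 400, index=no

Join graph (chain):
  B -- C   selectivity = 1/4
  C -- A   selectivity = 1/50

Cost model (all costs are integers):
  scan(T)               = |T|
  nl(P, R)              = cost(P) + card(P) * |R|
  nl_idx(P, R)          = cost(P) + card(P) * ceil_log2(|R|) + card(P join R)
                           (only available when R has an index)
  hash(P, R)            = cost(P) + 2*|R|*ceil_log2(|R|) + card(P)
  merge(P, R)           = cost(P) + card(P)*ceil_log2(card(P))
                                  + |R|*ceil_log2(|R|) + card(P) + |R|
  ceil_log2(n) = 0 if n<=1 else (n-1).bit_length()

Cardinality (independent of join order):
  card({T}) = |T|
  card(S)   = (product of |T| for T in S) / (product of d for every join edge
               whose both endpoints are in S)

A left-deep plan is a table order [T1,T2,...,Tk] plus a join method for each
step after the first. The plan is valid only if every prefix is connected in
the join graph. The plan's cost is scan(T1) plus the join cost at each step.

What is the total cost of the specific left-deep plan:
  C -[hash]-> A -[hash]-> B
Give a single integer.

step 1: scan C: cost=50, card=50
step 2: join A via hash
    card(P join A) = 50*400/(50) = 400
    cost = 50 + 2*400*9 + 50 = 7300
step 3: join B via hash
    card(P join B) = 400*100/(4) = 10000
    cost = 7300 + 2*100*7 + 400 = 9100

9100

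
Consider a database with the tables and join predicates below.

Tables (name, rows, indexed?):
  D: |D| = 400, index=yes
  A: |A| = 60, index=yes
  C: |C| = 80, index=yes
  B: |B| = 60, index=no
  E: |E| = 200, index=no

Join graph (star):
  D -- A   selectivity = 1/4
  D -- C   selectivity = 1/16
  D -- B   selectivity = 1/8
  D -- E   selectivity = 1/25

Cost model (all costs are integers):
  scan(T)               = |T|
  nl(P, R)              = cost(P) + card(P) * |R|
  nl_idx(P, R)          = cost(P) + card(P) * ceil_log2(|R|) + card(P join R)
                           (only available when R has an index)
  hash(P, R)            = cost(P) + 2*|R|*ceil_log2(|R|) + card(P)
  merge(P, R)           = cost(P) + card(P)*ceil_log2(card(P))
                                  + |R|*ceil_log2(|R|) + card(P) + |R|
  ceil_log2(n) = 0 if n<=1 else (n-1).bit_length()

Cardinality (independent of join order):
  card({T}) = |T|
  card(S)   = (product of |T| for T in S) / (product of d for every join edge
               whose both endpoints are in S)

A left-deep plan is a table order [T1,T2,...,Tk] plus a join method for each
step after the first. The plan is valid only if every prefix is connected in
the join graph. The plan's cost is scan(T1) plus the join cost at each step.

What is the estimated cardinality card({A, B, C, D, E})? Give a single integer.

Tables in S: A(60), B(60), C(80), D(400), E(200)
Edges inside S: D-A(d=4), D-C(d=16), D-B(d=8), D-E(d=25)
numerator = 60 * 60 * 80 * 400 * 200 = 23040000000
denominator = 4 * 16 * 8 * 25 = 12800
card(S) = 23040000000 / 12800 = 1800000

1800000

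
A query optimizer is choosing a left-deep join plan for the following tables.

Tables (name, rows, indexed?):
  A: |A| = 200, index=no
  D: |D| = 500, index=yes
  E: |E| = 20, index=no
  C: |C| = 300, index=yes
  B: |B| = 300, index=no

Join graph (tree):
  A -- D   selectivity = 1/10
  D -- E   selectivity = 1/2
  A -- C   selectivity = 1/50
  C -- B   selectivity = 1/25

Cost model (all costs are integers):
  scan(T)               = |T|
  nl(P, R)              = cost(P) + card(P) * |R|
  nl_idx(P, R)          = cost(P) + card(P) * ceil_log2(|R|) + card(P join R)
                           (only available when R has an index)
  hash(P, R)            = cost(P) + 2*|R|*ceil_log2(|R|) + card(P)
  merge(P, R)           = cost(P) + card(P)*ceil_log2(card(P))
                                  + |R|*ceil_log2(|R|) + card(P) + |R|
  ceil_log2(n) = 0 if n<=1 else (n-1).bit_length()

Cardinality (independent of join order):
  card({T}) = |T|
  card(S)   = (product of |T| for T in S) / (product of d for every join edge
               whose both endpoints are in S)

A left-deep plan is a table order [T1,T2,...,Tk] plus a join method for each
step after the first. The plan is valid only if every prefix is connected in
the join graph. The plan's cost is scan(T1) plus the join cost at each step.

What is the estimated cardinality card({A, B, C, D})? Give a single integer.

Tables in S: A(200), B(300), C(300), D(500)
Edges inside S: A-D(d=10), A-C(d=50), C-B(d=25)
numerator = 200 * 300 * 300 * 500 = 9000000000
denominator = 10 * 50 * 25 = 12500
card(S) = 9000000000 / 12500 = 720000

720000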